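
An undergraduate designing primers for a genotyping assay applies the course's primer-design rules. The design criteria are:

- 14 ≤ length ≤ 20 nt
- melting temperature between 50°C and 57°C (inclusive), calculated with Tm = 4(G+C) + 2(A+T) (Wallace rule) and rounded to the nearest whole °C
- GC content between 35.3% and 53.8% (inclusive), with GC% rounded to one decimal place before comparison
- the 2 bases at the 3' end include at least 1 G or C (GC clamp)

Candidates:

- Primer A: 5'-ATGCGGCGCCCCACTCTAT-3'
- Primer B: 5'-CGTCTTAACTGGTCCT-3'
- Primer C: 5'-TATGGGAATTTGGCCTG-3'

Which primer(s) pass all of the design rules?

Primer C only.

Primer A (19 nt, A=3 T=4 G=4 C=8): length 19 ✓; Tm = 2·7 + 4·12 = 62°C, outside 50–57°C ✗; GC 12/19 = 63.2%, outside 35.3–53.8% ✗; 3' end AT has 0 G/C, need ≥1 ✗ — fails.
Primer B (16 nt, A=2 T=6 G=3 C=5): length 16 ✓; Tm = 2·8 + 4·8 = 48°C, outside 50–57°C ✗; GC 8/16 = 50.0% ✓; 3' end CT has 1 G/C ✓ — fails.
Primer C (17 nt, A=3 T=6 G=6 C=2): length 17 ✓; Tm = 2·9 + 4·8 = 50°C ✓; GC 8/17 = 47.1% ✓; 3' end TG has 1 G/C ✓ — passes.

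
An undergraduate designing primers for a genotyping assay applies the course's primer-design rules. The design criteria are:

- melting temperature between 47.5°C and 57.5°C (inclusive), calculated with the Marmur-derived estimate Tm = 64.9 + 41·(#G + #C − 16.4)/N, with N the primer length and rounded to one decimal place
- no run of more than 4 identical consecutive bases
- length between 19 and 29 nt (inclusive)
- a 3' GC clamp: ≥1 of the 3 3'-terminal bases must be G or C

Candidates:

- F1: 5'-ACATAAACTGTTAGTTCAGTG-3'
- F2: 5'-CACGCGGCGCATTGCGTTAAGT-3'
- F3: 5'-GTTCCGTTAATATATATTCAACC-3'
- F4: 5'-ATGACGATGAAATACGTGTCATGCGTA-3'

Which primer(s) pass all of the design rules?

F3 and F4.

F1 (21 nt, A=7 T=7 G=4 C=3): Tm = 64.9 + 41·(7 − 16.4)/21 = 46.5°C, outside 47.5–57.5°C ✗; longest run = 3 ✓; length 21 ✓; 3' end GTG has 2 G/C ✓ — fails.
F2 (22 nt, A=4 T=5 G=7 C=6): Tm = 64.9 + 41·(13 − 16.4)/22 = 58.6°C, outside 47.5–57.5°C ✗; longest run = 2 ✓; length 22 ✓; 3' end AGT has 1 G/C ✓ — fails.
F3 (23 nt, A=7 T=9 G=2 C=5): Tm = 64.9 + 41·(7 − 16.4)/23 = 48.1°C ✓; longest run = 2 ✓; length 23 ✓; 3' end ACC has 2 G/C ✓ — passes.
F4 (27 nt, A=9 T=7 G=7 C=4): Tm = 64.9 + 41·(11 − 16.4)/27 = 56.7°C ✓; longest run = 3 ✓; length 27 ✓; 3' end GTA has 1 G/C ✓ — passes.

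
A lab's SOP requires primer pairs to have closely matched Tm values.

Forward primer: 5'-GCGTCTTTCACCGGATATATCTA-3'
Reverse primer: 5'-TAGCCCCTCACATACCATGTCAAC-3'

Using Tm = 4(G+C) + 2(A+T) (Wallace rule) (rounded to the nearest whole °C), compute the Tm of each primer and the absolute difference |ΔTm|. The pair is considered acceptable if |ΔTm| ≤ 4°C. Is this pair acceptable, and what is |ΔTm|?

Forward: A=5 T=8 G=4 C=6 → Tm = 2·13 + 4·10 = 66°C.
Reverse: A=7 T=5 G=2 C=10 → Tm = 2·12 + 4·12 = 72°C.
|ΔTm| = |66 − 72| = 6°C, > 4°C.

|ΔTm| = 6°C; the pair is not acceptable.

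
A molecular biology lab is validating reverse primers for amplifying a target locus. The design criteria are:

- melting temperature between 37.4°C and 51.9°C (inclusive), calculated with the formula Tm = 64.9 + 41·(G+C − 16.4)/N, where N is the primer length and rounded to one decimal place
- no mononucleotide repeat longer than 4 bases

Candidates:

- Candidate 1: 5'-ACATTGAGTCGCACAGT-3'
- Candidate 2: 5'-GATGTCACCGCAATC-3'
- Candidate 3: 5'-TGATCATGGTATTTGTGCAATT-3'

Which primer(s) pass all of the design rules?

Candidate 1 (17 nt, A=5 T=4 G=4 C=4): Tm = 64.9 + 41·(8 − 16.4)/17 = 44.6°C ✓; longest run = 2 ✓ — passes.
Candidate 2 (15 nt, A=4 T=3 G=3 C=5): Tm = 64.9 + 41·(8 − 16.4)/15 = 41.9°C ✓; longest run = 2 ✓ — passes.
Candidate 3 (22 nt, A=5 T=10 G=5 C=2): Tm = 64.9 + 41·(7 − 16.4)/22 = 47.4°C ✓; longest run = 3 ✓ — passes.

Candidate 1, Candidate 2 and Candidate 3.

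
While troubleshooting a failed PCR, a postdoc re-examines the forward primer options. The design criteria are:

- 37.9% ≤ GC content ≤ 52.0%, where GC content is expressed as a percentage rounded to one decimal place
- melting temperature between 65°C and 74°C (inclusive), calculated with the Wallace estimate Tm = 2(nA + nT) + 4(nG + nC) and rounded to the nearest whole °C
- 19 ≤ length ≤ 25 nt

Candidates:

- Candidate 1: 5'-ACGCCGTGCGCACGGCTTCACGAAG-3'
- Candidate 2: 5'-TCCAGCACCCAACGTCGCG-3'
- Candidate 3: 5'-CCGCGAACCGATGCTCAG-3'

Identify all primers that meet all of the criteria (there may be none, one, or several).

None of the candidates satisfy all criteria.

Candidate 1 (25 nt, A=5 T=3 G=8 C=9): GC 17/25 = 68.0%, outside 37.9–52.0% ✗; Tm = 2·8 + 4·17 = 84°C, outside 65–74°C ✗; length 25 ✓ — fails.
Candidate 2 (19 nt, A=4 T=2 G=4 C=9): GC 13/19 = 68.4%, outside 37.9–52.0% ✗; Tm = 2·6 + 4·13 = 64°C, outside 65–74°C ✗; length 19 ✓ — fails.
Candidate 3 (18 nt, A=4 T=2 G=5 C=7): GC 12/18 = 66.7%, outside 37.9–52.0% ✗; Tm = 2·6 + 4·12 = 60°C, outside 65–74°C ✗; length 18, outside 19–25 ✗ — fails.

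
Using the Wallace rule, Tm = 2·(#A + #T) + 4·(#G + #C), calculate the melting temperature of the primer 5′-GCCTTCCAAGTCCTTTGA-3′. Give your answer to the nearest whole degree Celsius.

Base counts: A=3, T=6, G=3, C=6 (length 18).
Tm = 2·(3+6) + 4·(3+6) = 2·9 + 4·9 = 18 + 36 = 54°C.

54°C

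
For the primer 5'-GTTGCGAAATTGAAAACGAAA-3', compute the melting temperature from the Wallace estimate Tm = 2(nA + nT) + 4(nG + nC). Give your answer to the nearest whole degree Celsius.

56°C

Base counts: A=10, T=4, G=5, C=2 (length 21).
Tm = 2·(10+4) + 4·(5+2) = 2·14 + 4·7 = 28 + 28 = 56°C.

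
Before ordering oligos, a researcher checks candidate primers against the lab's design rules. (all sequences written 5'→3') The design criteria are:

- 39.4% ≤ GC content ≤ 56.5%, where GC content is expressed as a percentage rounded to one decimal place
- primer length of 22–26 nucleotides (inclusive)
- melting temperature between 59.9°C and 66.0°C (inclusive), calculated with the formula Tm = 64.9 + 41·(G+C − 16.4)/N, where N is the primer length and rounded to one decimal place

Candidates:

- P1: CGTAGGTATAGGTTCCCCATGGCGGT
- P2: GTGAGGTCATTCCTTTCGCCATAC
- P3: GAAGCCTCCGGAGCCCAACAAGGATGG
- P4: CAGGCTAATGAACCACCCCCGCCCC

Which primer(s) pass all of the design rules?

P1 (26 nt, A=4 T=7 G=9 C=6): GC 15/26 = 57.7%, outside 39.4–56.5% ✗; length 26 ✓; Tm = 64.9 + 41·(15 − 16.4)/26 = 62.7°C ✓ — fails.
P2 (24 nt, A=4 T=8 G=5 C=7): GC 12/24 = 50.0% ✓; length 24 ✓; Tm = 64.9 + 41·(12 − 16.4)/24 = 57.4°C, outside 59.9–66.0°C ✗ — fails.
P3 (27 nt, A=8 T=2 G=9 C=8): GC 17/27 = 63.0%, outside 39.4–56.5% ✗; length 27, outside 22–26 ✗; Tm = 64.9 + 41·(17 − 16.4)/27 = 65.8°C ✓ — fails.
P4 (25 nt, A=6 T=2 G=4 C=13): GC 17/25 = 68.0%, outside 39.4–56.5% ✗; length 25 ✓; Tm = 64.9 + 41·(17 − 16.4)/25 = 65.9°C ✓ — fails.

None of the candidates satisfy all criteria.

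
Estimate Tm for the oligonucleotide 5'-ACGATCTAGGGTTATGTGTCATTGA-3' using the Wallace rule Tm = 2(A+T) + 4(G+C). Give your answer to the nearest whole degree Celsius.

70°C

Base counts: A=6, T=9, G=7, C=3 (length 25).
Tm = 2·(6+9) + 4·(7+3) = 2·15 + 4·10 = 30 + 40 = 70°C.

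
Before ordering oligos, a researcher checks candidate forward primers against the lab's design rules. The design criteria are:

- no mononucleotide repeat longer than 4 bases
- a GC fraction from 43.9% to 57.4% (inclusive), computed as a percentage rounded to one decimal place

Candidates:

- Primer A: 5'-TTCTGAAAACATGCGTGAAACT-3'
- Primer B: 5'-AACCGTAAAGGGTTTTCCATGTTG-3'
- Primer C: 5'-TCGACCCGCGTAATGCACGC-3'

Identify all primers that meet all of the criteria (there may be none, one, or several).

None of the candidates satisfy all criteria.

Primer A (22 nt, A=8 T=6 G=4 C=4): longest run = 4 ✓; GC 8/22 = 36.4%, outside 43.9–57.4% ✗ — fails.
Primer B (24 nt, A=6 T=8 G=6 C=4): longest run = 4 ✓; GC 10/24 = 41.7%, outside 43.9–57.4% ✗ — fails.
Primer C (20 nt, A=4 T=3 G=5 C=8): longest run = 3 ✓; GC 13/20 = 65.0%, outside 43.9–57.4% ✗ — fails.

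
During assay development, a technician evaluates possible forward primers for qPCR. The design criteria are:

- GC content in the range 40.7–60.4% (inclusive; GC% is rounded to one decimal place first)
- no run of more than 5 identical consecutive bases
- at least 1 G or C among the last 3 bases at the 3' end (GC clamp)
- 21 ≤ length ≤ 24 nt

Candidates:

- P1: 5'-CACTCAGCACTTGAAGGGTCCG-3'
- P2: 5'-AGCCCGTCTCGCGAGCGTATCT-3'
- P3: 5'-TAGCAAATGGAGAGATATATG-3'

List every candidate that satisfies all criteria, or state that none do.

P1 only.

P1 (22 nt, A=5 T=4 G=6 C=7): GC 13/22 = 59.1% ✓; longest run = 3 ✓; 3' end CCG has 3 G/C ✓; length 22 ✓ — passes.
P2 (22 nt, A=3 T=5 G=6 C=8): GC 14/22 = 63.6%, outside 40.7–60.4% ✗; longest run = 3 ✓; 3' end TCT has 1 G/C ✓; length 22 ✓ — fails.
P3 (21 nt, A=9 T=5 G=6 C=1): GC 7/21 = 33.3%, outside 40.7–60.4% ✗; longest run = 3 ✓; 3' end ATG has 1 G/C ✓; length 21 ✓ — fails.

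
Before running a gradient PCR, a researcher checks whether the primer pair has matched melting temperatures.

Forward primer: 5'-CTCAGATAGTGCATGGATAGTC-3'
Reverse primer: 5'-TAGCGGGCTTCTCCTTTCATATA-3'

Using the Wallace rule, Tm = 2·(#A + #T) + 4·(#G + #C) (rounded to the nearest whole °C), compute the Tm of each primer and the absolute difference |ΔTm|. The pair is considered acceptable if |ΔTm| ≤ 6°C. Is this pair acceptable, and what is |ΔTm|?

Forward: A=6 T=6 G=6 C=4 → Tm = 2·12 + 4·10 = 64°C.
Reverse: A=4 T=9 G=4 C=6 → Tm = 2·13 + 4·10 = 66°C.
|ΔTm| = |64 − 66| = 2°C, ≤ 6°C.

|ΔTm| = 2°C; the pair is acceptable.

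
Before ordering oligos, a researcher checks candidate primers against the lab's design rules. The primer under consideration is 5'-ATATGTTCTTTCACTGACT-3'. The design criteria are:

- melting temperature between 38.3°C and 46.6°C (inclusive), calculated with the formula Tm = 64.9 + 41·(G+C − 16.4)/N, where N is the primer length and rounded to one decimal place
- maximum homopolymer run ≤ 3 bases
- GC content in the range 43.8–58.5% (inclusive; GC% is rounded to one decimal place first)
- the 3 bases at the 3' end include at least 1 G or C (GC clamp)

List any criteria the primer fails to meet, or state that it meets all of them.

Base counts: A=4, T=9, G=2, C=4 (length 19).
Tm: Tm = 64.9 + 41·(6 − 16.4)/19 = 42.5°C ✓
homopolymer run: longest run = 3 ✓
GC content: GC 6/19 = 31.6%, outside 43.8–58.5% ✗
GC clamp: 3' end ACT has 1 G/C ✓

Fails: GC content.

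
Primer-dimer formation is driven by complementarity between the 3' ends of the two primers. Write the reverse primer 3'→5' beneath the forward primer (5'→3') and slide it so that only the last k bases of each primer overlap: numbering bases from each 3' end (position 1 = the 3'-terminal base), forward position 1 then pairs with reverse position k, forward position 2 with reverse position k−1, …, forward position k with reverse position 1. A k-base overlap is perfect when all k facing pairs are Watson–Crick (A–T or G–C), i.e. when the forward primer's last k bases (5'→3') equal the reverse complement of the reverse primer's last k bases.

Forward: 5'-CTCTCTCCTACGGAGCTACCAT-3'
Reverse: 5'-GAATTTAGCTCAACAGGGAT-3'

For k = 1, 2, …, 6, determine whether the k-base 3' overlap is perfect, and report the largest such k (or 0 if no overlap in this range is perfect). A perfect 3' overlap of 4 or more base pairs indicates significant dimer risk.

Last 6 bases (5'→3') — forward …TACCAT, reverse …AGGGAT.
Reverse complement of the reverse primer's last 6 bases: ATCCCT; its first k bases are the reverse complement of the reverse primer's last k bases, so a perfect k-base overlap needs the forward primer's last k bases to equal them.
Comparing (forward last k vs required): k=1: T vs A ✗; k=2: AT vs AT ✓; k=3: CAT vs ATC ✗; k=4: CCAT vs ATCC ✗; k=5: ACCAT vs ATCCC ✗; k=6: TACCAT vs ATCCCT ✗.
Only k = 2 is perfect, so the longest perfect 3' overlap is 2.

Longest perfect overlap: 2 complementary base pairs; below the dimer-risk threshold (threshold 4).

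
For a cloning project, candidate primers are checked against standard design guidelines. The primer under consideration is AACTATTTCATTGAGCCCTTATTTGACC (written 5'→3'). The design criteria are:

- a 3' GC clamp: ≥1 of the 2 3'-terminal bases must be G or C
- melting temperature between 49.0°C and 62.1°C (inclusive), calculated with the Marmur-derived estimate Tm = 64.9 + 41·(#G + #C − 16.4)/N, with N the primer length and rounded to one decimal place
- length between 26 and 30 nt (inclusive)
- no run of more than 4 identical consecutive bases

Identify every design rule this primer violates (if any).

Base counts: A=7, T=11, G=3, C=7 (length 28).
GC clamp: 3' end CC has 2 G/C ✓
Tm: Tm = 64.9 + 41·(10 − 16.4)/28 = 55.5°C ✓
length: length 28 ✓
homopolymer run: longest run = 3 ✓

Meets all criteria.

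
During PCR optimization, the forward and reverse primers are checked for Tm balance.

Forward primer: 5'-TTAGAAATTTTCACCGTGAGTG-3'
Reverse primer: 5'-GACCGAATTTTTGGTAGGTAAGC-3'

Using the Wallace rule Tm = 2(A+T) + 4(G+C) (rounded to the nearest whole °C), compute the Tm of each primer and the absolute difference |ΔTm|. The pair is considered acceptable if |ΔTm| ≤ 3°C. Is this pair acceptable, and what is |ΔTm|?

Forward: A=6 T=8 G=5 C=3 → Tm = 2·14 + 4·8 = 60°C.
Reverse: A=6 T=7 G=7 C=3 → Tm = 2·13 + 4·10 = 66°C.
|ΔTm| = |60 − 66| = 6°C, > 3°C.

|ΔTm| = 6°C; the pair is not acceptable.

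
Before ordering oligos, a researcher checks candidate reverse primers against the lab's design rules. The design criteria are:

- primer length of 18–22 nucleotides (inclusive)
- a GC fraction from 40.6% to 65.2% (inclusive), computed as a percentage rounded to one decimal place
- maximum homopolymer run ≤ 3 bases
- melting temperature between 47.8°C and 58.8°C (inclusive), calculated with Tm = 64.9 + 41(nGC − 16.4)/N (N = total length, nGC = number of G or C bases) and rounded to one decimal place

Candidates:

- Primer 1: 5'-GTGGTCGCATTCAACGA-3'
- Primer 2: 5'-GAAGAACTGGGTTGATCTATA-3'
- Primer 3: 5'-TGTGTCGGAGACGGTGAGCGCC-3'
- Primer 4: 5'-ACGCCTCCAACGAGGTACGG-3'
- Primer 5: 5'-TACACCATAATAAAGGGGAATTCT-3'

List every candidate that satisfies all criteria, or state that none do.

Primer 1 (17 nt, A=4 T=4 G=5 C=4): length 17, outside 18–22 ✗; GC 9/17 = 52.9% ✓; longest run = 2 ✓; Tm = 64.9 + 41·(9 − 16.4)/17 = 47.1°C, outside 47.8–58.8°C ✗ — fails.
Primer 2 (21 nt, A=7 T=6 G=6 C=2): length 21 ✓; GC 8/21 = 38.1%, outside 40.6–65.2% ✗; longest run = 3 ✓; Tm = 64.9 + 41·(8 − 16.4)/21 = 48.5°C ✓ — fails.
Primer 3 (22 nt, A=3 T=4 G=10 C=5): length 22 ✓; GC 15/22 = 68.2%, outside 40.6–65.2% ✗; longest run = 2 ✓; Tm = 64.9 + 41·(15 − 16.4)/22 = 62.3°C, outside 47.8–58.8°C ✗ — fails.
Primer 4 (20 nt, A=5 T=2 G=6 C=7): length 20 ✓; GC 13/20 = 65.0% ✓; longest run = 2 ✓; Tm = 64.9 + 41·(13 − 16.4)/20 = 57.9°C ✓ — passes.
Primer 5 (24 nt, A=10 T=6 G=4 C=4): length 24, outside 18–22 ✗; GC 8/24 = 33.3%, outside 40.6–65.2% ✗; longest run = 4, exceeds 3 ✗; Tm = 64.9 + 41·(8 − 16.4)/24 = 50.6°C ✓ — fails.

Primer 4 only.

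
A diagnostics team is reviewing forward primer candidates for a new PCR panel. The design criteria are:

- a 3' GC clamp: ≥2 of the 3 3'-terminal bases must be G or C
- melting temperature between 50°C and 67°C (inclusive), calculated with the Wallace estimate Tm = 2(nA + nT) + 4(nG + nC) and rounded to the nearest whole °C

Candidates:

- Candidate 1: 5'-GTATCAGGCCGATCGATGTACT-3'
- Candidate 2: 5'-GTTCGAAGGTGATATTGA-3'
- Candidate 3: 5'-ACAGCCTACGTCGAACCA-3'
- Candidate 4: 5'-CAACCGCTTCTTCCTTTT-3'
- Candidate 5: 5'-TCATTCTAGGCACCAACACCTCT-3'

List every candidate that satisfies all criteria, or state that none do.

Candidate 3 only.

Candidate 1 (22 nt, A=5 T=6 G=6 C=5): 3' end ACT has 1 G/C, need ≥2 ✗; Tm = 2·11 + 4·11 = 66°C ✓ — fails.
Candidate 2 (18 nt, A=5 T=6 G=6 C=1): 3' end TGA has 1 G/C, need ≥2 ✗; Tm = 2·11 + 4·7 = 50°C ✓ — fails.
Candidate 3 (18 nt, A=6 T=2 G=3 C=7): 3' end CCA has 2 G/C ✓; Tm = 2·8 + 4·10 = 56°C ✓ — passes.
Candidate 4 (18 nt, A=2 T=8 G=1 C=7): 3' end TTT has 0 G/C, need ≥2 ✗; Tm = 2·10 + 4·8 = 52°C ✓ — fails.
Candidate 5 (23 nt, A=6 T=6 G=2 C=9): 3' end TCT has 1 G/C, need ≥2 ✗; Tm = 2·12 + 4·11 = 68°C, outside 50–67°C ✗ — fails.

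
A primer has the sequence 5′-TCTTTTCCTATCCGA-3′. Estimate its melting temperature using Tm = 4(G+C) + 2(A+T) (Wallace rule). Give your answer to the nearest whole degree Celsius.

Base counts: A=2, T=7, G=1, C=5 (length 15).
Tm = 2·(2+7) + 4·(1+5) = 2·9 + 4·6 = 18 + 24 = 42°C.

42°C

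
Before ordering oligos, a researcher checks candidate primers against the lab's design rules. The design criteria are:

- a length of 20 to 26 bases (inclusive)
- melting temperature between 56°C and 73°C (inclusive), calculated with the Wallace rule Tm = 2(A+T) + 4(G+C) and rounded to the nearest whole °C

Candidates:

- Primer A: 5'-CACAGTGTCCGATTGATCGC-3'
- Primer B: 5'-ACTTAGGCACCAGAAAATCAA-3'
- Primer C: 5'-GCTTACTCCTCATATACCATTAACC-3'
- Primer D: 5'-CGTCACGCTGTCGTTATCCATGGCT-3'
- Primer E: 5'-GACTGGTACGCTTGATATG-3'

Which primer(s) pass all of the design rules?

Primer A (20 nt, A=4 T=5 G=5 C=6): length 20 ✓; Tm = 2·9 + 4·11 = 62°C ✓ — passes.
Primer B (21 nt, A=10 T=3 G=3 C=5): length 21 ✓; Tm = 2·13 + 4·8 = 58°C ✓ — passes.
Primer C (25 nt, A=7 T=8 G=1 C=9): length 25 ✓; Tm = 2·15 + 4·10 = 70°C ✓ — passes.
Primer D (25 nt, A=3 T=8 G=6 C=8): length 25 ✓; Tm = 2·11 + 4·14 = 78°C, outside 56–73°C ✗ — fails.
Primer E (19 nt, A=4 T=6 G=6 C=3): length 19, outside 20–26 ✗; Tm = 2·10 + 4·9 = 56°C ✓ — fails.

Primer A, Primer B and Primer C.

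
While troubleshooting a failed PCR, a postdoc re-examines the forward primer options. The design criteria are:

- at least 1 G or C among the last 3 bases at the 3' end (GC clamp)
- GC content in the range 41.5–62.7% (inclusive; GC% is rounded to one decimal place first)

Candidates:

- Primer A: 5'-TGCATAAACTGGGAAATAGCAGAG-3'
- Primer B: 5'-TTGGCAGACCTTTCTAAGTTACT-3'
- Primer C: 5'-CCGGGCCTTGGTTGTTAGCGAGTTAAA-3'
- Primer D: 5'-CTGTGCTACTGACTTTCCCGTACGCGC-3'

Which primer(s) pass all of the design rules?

Primer A (24 nt, A=10 T=4 G=7 C=3): 3' end GAG has 2 G/C ✓; GC 10/24 = 41.7% ✓ — passes.
Primer B (23 nt, A=5 T=9 G=4 C=5): 3' end ACT has 1 G/C ✓; GC 9/23 = 39.1%, outside 41.5–62.7% ✗ — fails.
Primer C (27 nt, A=5 T=8 G=9 C=5): 3' end AAA has 0 G/C, need ≥1 ✗; GC 14/27 = 51.9% ✓ — fails.
Primer D (27 nt, A=3 T=8 G=6 C=10): 3' end CGC has 3 G/C ✓; GC 16/27 = 59.3% ✓ — passes.

Primer A and Primer D.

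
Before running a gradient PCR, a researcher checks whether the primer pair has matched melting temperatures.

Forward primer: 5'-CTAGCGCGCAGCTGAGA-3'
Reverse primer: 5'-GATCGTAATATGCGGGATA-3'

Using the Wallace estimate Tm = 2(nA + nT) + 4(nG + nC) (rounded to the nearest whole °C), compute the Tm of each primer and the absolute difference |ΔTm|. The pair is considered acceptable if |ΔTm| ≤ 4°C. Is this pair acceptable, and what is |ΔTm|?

|ΔTm| = 2°C; the pair is acceptable.

Forward: A=4 T=2 G=6 C=5 → Tm = 2·6 + 4·11 = 56°C.
Reverse: A=6 T=5 G=6 C=2 → Tm = 2·11 + 4·8 = 54°C.
|ΔTm| = |56 − 54| = 2°C, ≤ 4°C.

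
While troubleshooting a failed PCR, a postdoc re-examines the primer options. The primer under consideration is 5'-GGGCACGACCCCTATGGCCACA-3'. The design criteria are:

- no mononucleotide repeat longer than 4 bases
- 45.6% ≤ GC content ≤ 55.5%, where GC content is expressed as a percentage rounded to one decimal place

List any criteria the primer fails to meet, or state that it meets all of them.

Fails: GC content.

Base counts: A=5, T=2, G=6, C=9 (length 22).
homopolymer run: longest run = 4 ✓
GC content: GC 15/22 = 68.2%, outside 45.6–55.5% ✗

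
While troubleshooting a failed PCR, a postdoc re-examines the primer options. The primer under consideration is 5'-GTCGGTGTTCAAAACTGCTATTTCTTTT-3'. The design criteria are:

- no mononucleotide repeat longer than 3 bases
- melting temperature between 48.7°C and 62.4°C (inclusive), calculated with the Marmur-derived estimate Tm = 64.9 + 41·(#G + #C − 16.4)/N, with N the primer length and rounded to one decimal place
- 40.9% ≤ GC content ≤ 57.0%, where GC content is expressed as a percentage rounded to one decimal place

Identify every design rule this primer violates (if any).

Base counts: A=5, T=13, G=5, C=5 (length 28).
homopolymer run: longest run = 4, exceeds 3 ✗
Tm: Tm = 64.9 + 41·(10 − 16.4)/28 = 55.5°C ✓
GC content: GC 10/28 = 35.7%, outside 40.9–57.0% ✗

Fails: homopolymer run, GC content.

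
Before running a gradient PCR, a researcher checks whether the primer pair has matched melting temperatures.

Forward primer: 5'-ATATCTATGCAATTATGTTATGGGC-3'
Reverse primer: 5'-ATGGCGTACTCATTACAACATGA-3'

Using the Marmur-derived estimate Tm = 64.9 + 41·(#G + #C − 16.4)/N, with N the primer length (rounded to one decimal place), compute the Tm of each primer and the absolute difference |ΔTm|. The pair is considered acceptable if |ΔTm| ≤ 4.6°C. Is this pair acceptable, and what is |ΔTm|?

Forward: G+C = 8, N = 25 → Tm = 64.9 + 41·(8 − 16.4)/25 = 51.1°C.
Reverse: G+C = 9, N = 23 → Tm = 64.9 + 41·(9 − 16.4)/23 = 51.7°C.
|ΔTm| = |51.1 − 51.7| = 0.6°C, ≤ 4.6°C.

|ΔTm| = 0.6°C; the pair is acceptable.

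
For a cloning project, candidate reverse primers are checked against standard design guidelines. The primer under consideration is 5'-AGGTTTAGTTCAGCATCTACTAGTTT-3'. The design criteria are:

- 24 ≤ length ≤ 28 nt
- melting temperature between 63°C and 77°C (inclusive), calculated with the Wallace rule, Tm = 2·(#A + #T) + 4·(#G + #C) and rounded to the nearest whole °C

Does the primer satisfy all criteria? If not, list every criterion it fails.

Meets all criteria.

Base counts: A=6, T=11, G=5, C=4 (length 26).
length: length 26 ✓
Tm: Tm = 2·17 + 4·9 = 70°C ✓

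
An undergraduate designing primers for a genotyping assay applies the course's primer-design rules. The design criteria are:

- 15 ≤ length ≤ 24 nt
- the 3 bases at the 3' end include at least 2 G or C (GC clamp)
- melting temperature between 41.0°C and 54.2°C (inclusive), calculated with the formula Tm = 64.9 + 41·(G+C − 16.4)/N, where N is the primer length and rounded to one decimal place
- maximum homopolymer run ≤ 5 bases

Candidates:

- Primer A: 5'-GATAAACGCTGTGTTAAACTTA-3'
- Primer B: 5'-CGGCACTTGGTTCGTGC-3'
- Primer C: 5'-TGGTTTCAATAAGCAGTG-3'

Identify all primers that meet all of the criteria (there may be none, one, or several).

Primer A (22 nt, A=8 T=7 G=4 C=3): length 22 ✓; 3' end TTA has 0 G/C, need ≥2 ✗; Tm = 64.9 + 41·(7 − 16.4)/22 = 47.4°C ✓; longest run = 3 ✓ — fails.
Primer B (17 nt, A=1 T=5 G=6 C=5): length 17 ✓; 3' end TGC has 2 G/C ✓; Tm = 64.9 + 41·(11 − 16.4)/17 = 51.9°C ✓; longest run = 2 ✓ — passes.
Primer C (18 nt, A=5 T=6 G=5 C=2): length 18 ✓; 3' end GTG has 2 G/C ✓; Tm = 64.9 + 41·(7 − 16.4)/18 = 43.5°C ✓; longest run = 3 ✓ — passes.

Primer B and Primer C.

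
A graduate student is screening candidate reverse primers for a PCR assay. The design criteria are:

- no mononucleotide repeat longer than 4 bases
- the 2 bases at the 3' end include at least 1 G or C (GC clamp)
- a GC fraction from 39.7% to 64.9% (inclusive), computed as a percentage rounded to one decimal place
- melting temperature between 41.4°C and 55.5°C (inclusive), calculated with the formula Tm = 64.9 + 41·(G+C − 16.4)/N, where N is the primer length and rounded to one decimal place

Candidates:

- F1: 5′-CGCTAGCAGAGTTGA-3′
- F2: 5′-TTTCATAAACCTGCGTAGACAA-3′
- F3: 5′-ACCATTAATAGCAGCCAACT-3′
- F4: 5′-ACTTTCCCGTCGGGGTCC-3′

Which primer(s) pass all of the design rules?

F1 (15 nt, A=4 T=3 G=5 C=3): longest run = 2 ✓; 3' end GA has 1 G/C ✓; GC 8/15 = 53.3% ✓; Tm = 64.9 + 41·(8 − 16.4)/15 = 41.9°C ✓ — passes.
F2 (22 nt, A=8 T=6 G=3 C=5): longest run = 3 ✓; 3' end AA has 0 G/C, need ≥1 ✗; GC 8/22 = 36.4%, outside 39.7–64.9% ✗; Tm = 64.9 + 41·(8 − 16.4)/22 = 49.2°C ✓ — fails.
F3 (20 nt, A=8 T=4 G=2 C=6): longest run = 2 ✓; 3' end CT has 1 G/C ✓; GC 8/20 = 40.0% ✓; Tm = 64.9 + 41·(8 − 16.4)/20 = 47.7°C ✓ — passes.
F4 (18 nt, A=1 T=5 G=5 C=7): longest run = 4 ✓; 3' end CC has 2 G/C ✓; GC 12/18 = 66.7%, outside 39.7–64.9% ✗; Tm = 64.9 + 41·(12 − 16.4)/18 = 54.9°C ✓ — fails.

F1 and F3.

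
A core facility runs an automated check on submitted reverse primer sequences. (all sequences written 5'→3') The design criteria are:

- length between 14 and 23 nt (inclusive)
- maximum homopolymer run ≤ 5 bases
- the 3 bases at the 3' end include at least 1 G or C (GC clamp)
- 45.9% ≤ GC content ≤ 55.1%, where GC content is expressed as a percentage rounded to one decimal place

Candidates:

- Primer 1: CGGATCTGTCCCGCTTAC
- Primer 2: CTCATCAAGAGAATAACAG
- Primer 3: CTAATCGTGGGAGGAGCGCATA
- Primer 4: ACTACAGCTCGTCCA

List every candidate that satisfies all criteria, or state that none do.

Primer 4 only.

Primer 1 (18 nt, A=2 T=5 G=4 C=7): length 18 ✓; longest run = 3 ✓; 3' end TAC has 1 G/C ✓; GC 11/18 = 61.1%, outside 45.9–55.1% ✗ — fails.
Primer 2 (19 nt, A=9 T=3 G=3 C=4): length 19 ✓; longest run = 2 ✓; 3' end CAG has 2 G/C ✓; GC 7/19 = 36.8%, outside 45.9–55.1% ✗ — fails.
Primer 3 (22 nt, A=6 T=4 G=8 C=4): length 22 ✓; longest run = 3 ✓; 3' end ATA has 0 G/C, need ≥1 ✗; GC 12/22 = 54.5% ✓ — fails.
Primer 4 (15 nt, A=4 T=3 G=2 C=6): length 15 ✓; longest run = 2 ✓; 3' end CCA has 2 G/C ✓; GC 8/15 = 53.3% ✓ — passes.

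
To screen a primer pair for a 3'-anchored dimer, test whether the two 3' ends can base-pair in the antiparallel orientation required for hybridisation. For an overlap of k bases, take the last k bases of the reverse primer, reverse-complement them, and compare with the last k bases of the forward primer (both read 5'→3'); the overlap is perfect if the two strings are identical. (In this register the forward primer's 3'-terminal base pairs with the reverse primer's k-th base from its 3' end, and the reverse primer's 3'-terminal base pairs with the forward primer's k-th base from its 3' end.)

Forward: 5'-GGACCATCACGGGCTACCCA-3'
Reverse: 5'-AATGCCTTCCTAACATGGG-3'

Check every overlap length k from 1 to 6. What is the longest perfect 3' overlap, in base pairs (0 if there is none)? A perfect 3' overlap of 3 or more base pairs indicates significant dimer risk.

Longest perfect overlap: 4 complementary base pairs; significant dimer risk (threshold 3).

Last 6 bases (5'→3') — forward …TACCCA, reverse …CATGGG.
Reverse complement of the reverse primer's last 6 bases: CCCATG; its first k bases are the reverse complement of the reverse primer's last k bases, so a perfect k-base overlap needs the forward primer's last k bases to equal them.
Comparing (forward last k vs required): k=1: A vs C ✗; k=2: CA vs CC ✗; k=3: CCA vs CCC ✗; k=4: CCCA vs CCCA ✓; k=5: ACCCA vs CCCAT ✗; k=6: TACCCA vs CCCATG ✗.
Only k = 4 is perfect, so the longest perfect 3' overlap is 4.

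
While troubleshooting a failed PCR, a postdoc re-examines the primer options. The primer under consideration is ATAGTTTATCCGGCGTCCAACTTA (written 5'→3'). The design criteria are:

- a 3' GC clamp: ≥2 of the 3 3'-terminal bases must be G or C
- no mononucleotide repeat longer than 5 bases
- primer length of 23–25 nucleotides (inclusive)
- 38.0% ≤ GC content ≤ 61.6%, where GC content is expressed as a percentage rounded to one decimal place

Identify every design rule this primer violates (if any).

Fails: GC clamp.

Base counts: A=6, T=8, G=4, C=6 (length 24).
GC clamp: 3' end TTA has 0 G/C, need ≥2 ✗
homopolymer run: longest run = 3 ✓
length: length 24 ✓
GC content: GC 10/24 = 41.7% ✓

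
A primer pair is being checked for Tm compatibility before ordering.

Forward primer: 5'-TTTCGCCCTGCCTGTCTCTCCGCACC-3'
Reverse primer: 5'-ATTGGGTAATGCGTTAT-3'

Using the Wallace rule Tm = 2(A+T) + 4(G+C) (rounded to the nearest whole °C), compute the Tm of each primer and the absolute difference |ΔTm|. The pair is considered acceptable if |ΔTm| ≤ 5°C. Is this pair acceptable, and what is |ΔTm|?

Forward: A=1 T=8 G=4 C=13 → Tm = 2·9 + 4·17 = 86°C.
Reverse: A=4 T=7 G=5 C=1 → Tm = 2·11 + 4·6 = 46°C.
|ΔTm| = |86 − 46| = 40°C, > 5°C.

|ΔTm| = 40°C; the pair is not acceptable.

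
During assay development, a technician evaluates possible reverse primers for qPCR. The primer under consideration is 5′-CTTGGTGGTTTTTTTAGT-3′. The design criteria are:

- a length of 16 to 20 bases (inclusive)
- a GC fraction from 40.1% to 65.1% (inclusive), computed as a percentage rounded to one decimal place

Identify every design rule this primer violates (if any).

Base counts: A=1, T=11, G=5, C=1 (length 18).
length: length 18 ✓
GC content: GC 6/18 = 33.3%, outside 40.1–65.1% ✗

Fails: GC content.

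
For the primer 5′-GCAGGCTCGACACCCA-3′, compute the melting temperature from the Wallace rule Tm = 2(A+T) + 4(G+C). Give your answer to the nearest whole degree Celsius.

54°C

Base counts: A=4, T=1, G=4, C=7 (length 16).
Tm = 2·(4+1) + 4·(4+7) = 2·5 + 4·11 = 10 + 44 = 54°C.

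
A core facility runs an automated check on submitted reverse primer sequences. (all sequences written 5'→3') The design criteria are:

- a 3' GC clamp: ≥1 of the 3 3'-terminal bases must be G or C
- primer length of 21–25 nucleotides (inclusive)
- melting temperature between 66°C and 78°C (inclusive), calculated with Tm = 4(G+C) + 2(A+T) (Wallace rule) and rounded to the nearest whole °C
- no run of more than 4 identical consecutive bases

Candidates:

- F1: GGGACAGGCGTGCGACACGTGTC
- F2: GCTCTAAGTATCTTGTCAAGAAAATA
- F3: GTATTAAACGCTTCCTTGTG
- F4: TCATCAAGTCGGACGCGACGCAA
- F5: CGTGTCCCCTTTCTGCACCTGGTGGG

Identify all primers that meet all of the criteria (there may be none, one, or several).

F1 and F4.

F1 (23 nt, A=4 T=3 G=10 C=6): 3' end GTC has 2 G/C ✓; length 23 ✓; Tm = 2·7 + 4·16 = 78°C ✓; longest run = 3 ✓ — passes.
F2 (26 nt, A=10 T=8 G=4 C=4): 3' end ATA has 0 G/C, need ≥1 ✗; length 26, outside 21–25 ✗; Tm = 2·18 + 4·8 = 68°C ✓; longest run = 4 ✓ — fails.
F3 (20 nt, A=4 T=8 G=4 C=4): 3' end GTG has 2 G/C ✓; length 20, outside 21–25 ✗; Tm = 2·12 + 4·8 = 56°C, outside 66–78°C ✗; longest run = 3 ✓ — fails.
F4 (23 nt, A=7 T=3 G=6 C=7): 3' end CAA has 1 G/C ✓; length 23 ✓; Tm = 2·10 + 4·13 = 72°C ✓; longest run = 2 ✓ — passes.
F5 (26 nt, A=1 T=8 G=8 C=9): 3' end GGG has 3 G/C ✓; length 26, outside 21–25 ✗; Tm = 2·9 + 4·17 = 86°C, outside 66–78°C ✗; longest run = 4 ✓ — fails.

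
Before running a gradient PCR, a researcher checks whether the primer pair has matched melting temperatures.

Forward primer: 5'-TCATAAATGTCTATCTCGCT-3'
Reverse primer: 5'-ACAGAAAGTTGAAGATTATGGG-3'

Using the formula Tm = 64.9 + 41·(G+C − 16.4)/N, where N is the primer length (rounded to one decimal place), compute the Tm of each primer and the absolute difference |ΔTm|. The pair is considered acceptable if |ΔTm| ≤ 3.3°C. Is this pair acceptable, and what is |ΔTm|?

Forward: G+C = 7, N = 20 → Tm = 64.9 + 41·(7 − 16.4)/20 = 45.6°C.
Reverse: G+C = 8, N = 22 → Tm = 64.9 + 41·(8 − 16.4)/22 = 49.2°C.
|ΔTm| = |45.6 − 49.2| = 3.6°C, > 3.3°C.

|ΔTm| = 3.6°C; the pair is not acceptable.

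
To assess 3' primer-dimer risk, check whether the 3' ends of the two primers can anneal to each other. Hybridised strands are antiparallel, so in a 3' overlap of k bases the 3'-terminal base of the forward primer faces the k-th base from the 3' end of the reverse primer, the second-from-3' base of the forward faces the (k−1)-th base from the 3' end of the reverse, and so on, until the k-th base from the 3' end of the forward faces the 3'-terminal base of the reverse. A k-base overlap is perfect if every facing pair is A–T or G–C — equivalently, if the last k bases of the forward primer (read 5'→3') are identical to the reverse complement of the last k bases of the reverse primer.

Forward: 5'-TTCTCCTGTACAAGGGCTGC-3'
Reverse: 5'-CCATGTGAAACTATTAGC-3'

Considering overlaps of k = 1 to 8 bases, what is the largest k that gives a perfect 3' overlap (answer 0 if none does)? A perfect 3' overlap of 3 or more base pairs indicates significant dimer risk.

Last 8 bases (5'→3') — forward …AGGGCTGC, reverse …CTATTAGC.
Reverse complement of the reverse primer's last 8 bases: GCTAATAG; its first k bases are the reverse complement of the reverse primer's last k bases, so a perfect k-base overlap needs the forward primer's last k bases to equal them.
Comparing (forward last k vs required): k=1: C vs G ✗; k=2: GC vs GC ✓; k=3: TGC vs GCT ✗; k=4: CTGC vs GCTA ✗; k=5: GCTGC vs GCTAA ✗; k=6: GGCTGC vs GCTAAT ✗; k=7: GGGCTGC vs GCTAATA ✗; k=8: AGGGCTGC vs GCTAATAG ✗.
Only k = 2 is perfect, so the longest perfect 3' overlap is 2.

Longest perfect overlap: 2 complementary base pairs; below the dimer-risk threshold (threshold 3).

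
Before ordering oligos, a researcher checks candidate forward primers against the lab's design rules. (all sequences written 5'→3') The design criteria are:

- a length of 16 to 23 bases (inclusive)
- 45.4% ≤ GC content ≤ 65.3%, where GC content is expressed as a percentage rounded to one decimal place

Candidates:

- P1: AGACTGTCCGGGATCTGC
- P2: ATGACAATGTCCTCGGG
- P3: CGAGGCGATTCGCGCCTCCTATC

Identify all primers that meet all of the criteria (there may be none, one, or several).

P1, P2 and P3.

P1 (18 nt, A=3 T=4 G=6 C=5): length 18 ✓; GC 11/18 = 61.1% ✓ — passes.
P2 (17 nt, A=4 T=4 G=5 C=4): length 17 ✓; GC 9/17 = 52.9% ✓ — passes.
P3 (23 nt, A=3 T=5 G=6 C=9): length 23 ✓; GC 15/23 = 65.2% ✓ — passes.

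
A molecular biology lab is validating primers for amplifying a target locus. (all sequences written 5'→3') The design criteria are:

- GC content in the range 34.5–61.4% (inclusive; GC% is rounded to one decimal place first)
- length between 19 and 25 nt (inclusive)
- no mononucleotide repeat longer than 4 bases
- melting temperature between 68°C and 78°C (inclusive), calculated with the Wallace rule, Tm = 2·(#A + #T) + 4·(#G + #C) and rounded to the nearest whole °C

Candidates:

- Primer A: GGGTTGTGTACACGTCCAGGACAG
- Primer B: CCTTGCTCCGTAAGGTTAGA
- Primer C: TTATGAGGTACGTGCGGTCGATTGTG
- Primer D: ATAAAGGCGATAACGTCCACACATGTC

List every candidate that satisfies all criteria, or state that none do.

Primer A only.

Primer A (24 nt, A=5 T=5 G=9 C=5): GC 14/24 = 58.3% ✓; length 24 ✓; longest run = 3 ✓; Tm = 2·10 + 4·14 = 76°C ✓ — passes.
Primer B (20 nt, A=4 T=6 G=5 C=5): GC 10/20 = 50.0% ✓; length 20 ✓; longest run = 2 ✓; Tm = 2·10 + 4·10 = 60°C, outside 68–78°C ✗ — fails.
Primer C (26 nt, A=4 T=9 G=10 C=3): GC 13/26 = 50.0% ✓; length 26, outside 19–25 ✗; longest run = 2 ✓; Tm = 2·13 + 4·13 = 78°C ✓ — fails.
Primer D (27 nt, A=10 T=5 G=5 C=7): GC 12/27 = 44.4% ✓; length 27, outside 19–25 ✗; longest run = 3 ✓; Tm = 2·15 + 4·12 = 78°C ✓ — fails.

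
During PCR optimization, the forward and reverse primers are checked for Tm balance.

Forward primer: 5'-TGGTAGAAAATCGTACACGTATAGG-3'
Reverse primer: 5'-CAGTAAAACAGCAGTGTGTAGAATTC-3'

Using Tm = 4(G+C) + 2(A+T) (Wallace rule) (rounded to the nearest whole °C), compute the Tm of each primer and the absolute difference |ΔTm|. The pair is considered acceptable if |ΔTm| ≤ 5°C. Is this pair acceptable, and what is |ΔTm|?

Forward: A=9 T=6 G=7 C=3 → Tm = 2·15 + 4·10 = 70°C.
Reverse: A=10 T=6 G=6 C=4 → Tm = 2·16 + 4·10 = 72°C.
|ΔTm| = |70 − 72| = 2°C, ≤ 5°C.

|ΔTm| = 2°C; the pair is acceptable.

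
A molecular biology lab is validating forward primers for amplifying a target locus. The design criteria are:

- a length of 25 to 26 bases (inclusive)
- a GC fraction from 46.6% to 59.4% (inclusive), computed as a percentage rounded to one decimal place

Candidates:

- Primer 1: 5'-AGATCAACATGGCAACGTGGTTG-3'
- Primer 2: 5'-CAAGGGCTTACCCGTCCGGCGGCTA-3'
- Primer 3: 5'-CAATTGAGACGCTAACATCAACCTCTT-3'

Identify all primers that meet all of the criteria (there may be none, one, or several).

None of the candidates satisfy all criteria.

Primer 1 (23 nt, A=7 T=5 G=7 C=4): length 23, outside 25–26 ✗; GC 11/23 = 47.8% ✓ — fails.
Primer 2 (25 nt, A=4 T=4 G=8 C=9): length 25 ✓; GC 17/25 = 68.0%, outside 46.6–59.4% ✗ — fails.
Primer 3 (27 nt, A=9 T=7 G=3 C=8): length 27, outside 25–26 ✗; GC 11/27 = 40.7%, outside 46.6–59.4% ✗ — fails.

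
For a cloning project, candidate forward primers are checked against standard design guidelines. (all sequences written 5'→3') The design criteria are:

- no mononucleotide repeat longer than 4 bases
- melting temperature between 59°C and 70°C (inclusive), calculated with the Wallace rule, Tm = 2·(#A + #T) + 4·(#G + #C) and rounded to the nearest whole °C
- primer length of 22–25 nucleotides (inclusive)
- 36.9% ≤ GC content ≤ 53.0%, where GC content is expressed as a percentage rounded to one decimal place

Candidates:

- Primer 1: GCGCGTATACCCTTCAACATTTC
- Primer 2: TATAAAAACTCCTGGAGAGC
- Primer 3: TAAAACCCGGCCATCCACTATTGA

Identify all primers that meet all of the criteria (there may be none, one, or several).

Primer 1 (23 nt, A=5 T=7 G=3 C=8): longest run = 3 ✓; Tm = 2·12 + 4·11 = 68°C ✓; length 23 ✓; GC 11/23 = 47.8% ✓ — passes.
Primer 2 (20 nt, A=8 T=4 G=4 C=4): longest run = 5, exceeds 4 ✗; Tm = 2·12 + 4·8 = 56°C, outside 59–70°C ✗; length 20, outside 22–25 ✗; GC 8/20 = 40.0% ✓ — fails.
Primer 3 (24 nt, A=8 T=5 G=3 C=8): longest run = 4 ✓; Tm = 2·13 + 4·11 = 70°C ✓; length 24 ✓; GC 11/24 = 45.8% ✓ — passes.

Primer 1 and Primer 3.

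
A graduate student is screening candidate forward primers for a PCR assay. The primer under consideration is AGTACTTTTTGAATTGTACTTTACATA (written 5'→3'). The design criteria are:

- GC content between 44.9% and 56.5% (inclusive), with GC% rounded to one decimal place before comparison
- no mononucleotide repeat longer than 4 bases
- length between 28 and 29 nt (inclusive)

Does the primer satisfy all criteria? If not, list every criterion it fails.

Fails: GC content, homopolymer run, length.

Base counts: A=8, T=13, G=3, C=3 (length 27).
GC content: GC 6/27 = 22.2%, outside 44.9–56.5% ✗
homopolymer run: longest run = 5, exceeds 4 ✗
length: length 27, outside 28–29 ✗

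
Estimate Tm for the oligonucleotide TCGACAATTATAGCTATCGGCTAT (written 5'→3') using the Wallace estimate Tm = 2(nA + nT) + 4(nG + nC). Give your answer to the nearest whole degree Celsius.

Base counts: A=7, T=8, G=4, C=5 (length 24).
Tm = 2·(7+8) + 4·(4+5) = 2·15 + 4·9 = 30 + 36 = 66°C.

66°C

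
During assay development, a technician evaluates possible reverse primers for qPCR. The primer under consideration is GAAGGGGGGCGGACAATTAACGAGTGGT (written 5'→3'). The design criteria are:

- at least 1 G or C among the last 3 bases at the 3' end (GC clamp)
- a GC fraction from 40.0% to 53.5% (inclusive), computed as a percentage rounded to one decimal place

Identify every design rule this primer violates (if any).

Base counts: A=8, T=4, G=13, C=3 (length 28).
GC clamp: 3' end GGT has 2 G/C ✓
GC content: GC 16/28 = 57.1%, outside 40.0–53.5% ✗

Fails: GC content.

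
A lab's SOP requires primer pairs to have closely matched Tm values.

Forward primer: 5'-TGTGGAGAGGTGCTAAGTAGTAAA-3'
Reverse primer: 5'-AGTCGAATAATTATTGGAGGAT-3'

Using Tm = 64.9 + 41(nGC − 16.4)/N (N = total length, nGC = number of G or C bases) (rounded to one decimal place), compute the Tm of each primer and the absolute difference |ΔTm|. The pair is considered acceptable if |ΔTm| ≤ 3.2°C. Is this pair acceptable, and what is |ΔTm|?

Forward: G+C = 10, N = 24 → Tm = 64.9 + 41·(10 − 16.4)/24 = 54.0°C.
Reverse: G+C = 7, N = 22 → Tm = 64.9 + 41·(7 − 16.4)/22 = 47.4°C.
|ΔTm| = |54.0 − 47.4| = 6.6°C, > 3.2°C.

|ΔTm| = 6.6°C; the pair is not acceptable.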